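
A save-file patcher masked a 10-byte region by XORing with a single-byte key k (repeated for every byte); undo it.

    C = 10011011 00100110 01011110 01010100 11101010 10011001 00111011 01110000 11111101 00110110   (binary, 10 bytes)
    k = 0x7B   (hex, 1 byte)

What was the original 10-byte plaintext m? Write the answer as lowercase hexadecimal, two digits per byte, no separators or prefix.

The 1-byte key repeats, so the effective keystream is 7b 7b 7b 7b 7b 7b 7b 7b 7b 7b.
byte 0: 9b XOR 7b = e0
byte 1: 26 XOR 7b = 5d
byte 2: 5e XOR 7b = 25
byte 3: 54 XOR 7b = 2f
byte 4: ea XOR 7b = 91
byte 5: 99 XOR 7b = e2
byte 6: 3b XOR 7b = 40
byte 7: 70 XOR 7b = 0b
byte 8: fd XOR 7b = 86
byte 9: 36 XOR 7b = 4d

e05d252f91e2400b864d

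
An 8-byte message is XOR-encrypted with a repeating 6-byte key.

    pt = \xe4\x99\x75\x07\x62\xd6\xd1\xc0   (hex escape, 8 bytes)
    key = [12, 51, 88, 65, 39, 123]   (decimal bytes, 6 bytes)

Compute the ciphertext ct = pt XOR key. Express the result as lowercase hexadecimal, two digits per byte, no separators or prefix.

The 6-byte key repeats, so the effective keystream is 0c 33 58 41 27 7b 0c 33.
byte 0: e4 ⊕ 0c = e8
byte 1: 99 ⊕ 33 = aa
byte 2: 75 ⊕ 58 = 2d
byte 3: 07 ⊕ 41 = 46
byte 4: 62 ⊕ 27 = 45
byte 5: d6 ⊕ 7b = ad
byte 6: d1 ⊕ 0c = dd
byte 7: c0 ⊕ 33 = f3

e8aa2d4645adddf3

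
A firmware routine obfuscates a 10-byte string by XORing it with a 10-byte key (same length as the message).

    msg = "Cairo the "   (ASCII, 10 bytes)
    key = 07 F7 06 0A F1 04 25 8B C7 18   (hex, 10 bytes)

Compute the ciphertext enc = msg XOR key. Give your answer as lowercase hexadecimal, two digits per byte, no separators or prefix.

43 ⊕ 07 = 44
61 ⊕ f7 = 96
69 ⊕ 06 = 6f
72 ⊕ 0a = 78
6f ⊕ f1 = 9e
20 ⊕ 04 = 24
74 ⊕ 25 = 51
68 ⊕ 8b = e3
65 ⊕ c7 = a2
20 ⊕ 18 = 38

44966f789e2451e3a238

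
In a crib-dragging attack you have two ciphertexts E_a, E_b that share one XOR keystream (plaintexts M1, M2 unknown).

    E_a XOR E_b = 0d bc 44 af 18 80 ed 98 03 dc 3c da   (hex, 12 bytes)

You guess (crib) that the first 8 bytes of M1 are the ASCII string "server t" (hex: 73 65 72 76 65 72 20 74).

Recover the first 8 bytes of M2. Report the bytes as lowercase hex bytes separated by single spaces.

Since E_a ⊕ E_b = M1 ⊕ M2, XORing with the guessed M1 bytes yields the corresponding M2 bytes: M2 = (E_a ⊕ E_b) ⊕ M1.
0d XOR 73 = 7e
bc XOR 65 = d9
44 XOR 72 = 36
af XOR 76 = d9
18 XOR 65 = 7d
80 XOR 72 = f2
ed XOR 20 = cd
98 XOR 74 = ec

7e d9 36 d9 7d f2 cd ec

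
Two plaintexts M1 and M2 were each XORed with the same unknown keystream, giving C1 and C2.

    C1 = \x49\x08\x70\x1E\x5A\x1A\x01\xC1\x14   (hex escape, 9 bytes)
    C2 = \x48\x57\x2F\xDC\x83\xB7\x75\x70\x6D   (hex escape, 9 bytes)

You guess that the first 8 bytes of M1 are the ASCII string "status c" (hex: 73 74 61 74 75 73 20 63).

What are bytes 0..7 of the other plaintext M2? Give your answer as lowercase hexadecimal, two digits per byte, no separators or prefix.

First, C1 ⊕ C2 = (M1 ⊕ K) ⊕ (M2 ⊕ K) = M1 ⊕ M2, so the key drops out. Then M2 = (M1 ⊕ M2) ⊕ M1 over the first 8 bytes.
byte 0: (49 ⊕ 48) ⊕ 73 = 01 ⊕ 73 = 72
byte 1: (08 ⊕ 57) ⊕ 74 = 5f ⊕ 74 = 2b
byte 2: (70 ⊕ 2f) ⊕ 61 = 5f ⊕ 61 = 3e
byte 3: (1e ⊕ dc) ⊕ 74 = c2 ⊕ 74 = b6
byte 4: (5a ⊕ 83) ⊕ 75 = d9 ⊕ 75 = ac
byte 5: (1a ⊕ b7) ⊕ 73 = ad ⊕ 73 = de
byte 6: (01 ⊕ 75) ⊕ 20 = 74 ⊕ 20 = 54
byte 7: (c1 ⊕ 70) ⊕ 63 = b1 ⊕ 63 = d2

722b3eb6acde54d2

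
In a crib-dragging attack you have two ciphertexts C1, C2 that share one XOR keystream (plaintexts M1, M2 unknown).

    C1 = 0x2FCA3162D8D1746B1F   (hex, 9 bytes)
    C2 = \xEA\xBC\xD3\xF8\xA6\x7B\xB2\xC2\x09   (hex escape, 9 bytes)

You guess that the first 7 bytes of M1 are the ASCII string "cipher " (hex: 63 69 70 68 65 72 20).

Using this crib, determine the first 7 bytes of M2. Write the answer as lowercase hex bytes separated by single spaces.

First, C1 ⊕ C2 = (M1 ⊕ K) ⊕ (M2 ⊕ K) = M1 ⊕ M2, so the key drops out. Then M2 = (M1 ⊕ M2) ⊕ M1 over the first 7 bytes.
byte 0: (2f xor ea) xor 63 = c5 xor 63 = a6
byte 1: (ca xor bc) xor 69 = 76 xor 69 = 1f
byte 2: (31 xor d3) xor 70 = e2 xor 70 = 92
byte 3: (62 xor f8) xor 68 = 9a xor 68 = f2
byte 4: (d8 xor a6) xor 65 = 7e xor 65 = 1b
byte 5: (d1 xor 7b) xor 72 = aa xor 72 = d8
byte 6: (74 xor b2) xor 20 = c6 xor 20 = e6

a6 1f 92 f2 1b d8 e6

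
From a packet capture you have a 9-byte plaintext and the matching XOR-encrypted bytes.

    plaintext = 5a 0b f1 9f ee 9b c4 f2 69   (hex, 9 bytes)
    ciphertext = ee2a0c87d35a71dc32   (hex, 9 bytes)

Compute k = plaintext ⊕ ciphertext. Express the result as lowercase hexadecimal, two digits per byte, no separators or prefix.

Since ciphertext = plaintext ⊕ k, XORing both sides with plaintext gives k = plaintext ⊕ ciphertext.
byte 0: 5a ⊕ ee = b4
byte 1: 0b ⊕ 2a = 21
byte 2: f1 ⊕ 0c = fd
byte 3: 9f ⊕ 87 = 18
byte 4: ee ⊕ d3 = 3d
byte 5: 9b ⊕ 5a = c1
byte 6: c4 ⊕ 71 = b5
byte 7: f2 ⊕ dc = 2e
byte 8: 69 ⊕ 32 = 5b

b421fd183dc1b52e5b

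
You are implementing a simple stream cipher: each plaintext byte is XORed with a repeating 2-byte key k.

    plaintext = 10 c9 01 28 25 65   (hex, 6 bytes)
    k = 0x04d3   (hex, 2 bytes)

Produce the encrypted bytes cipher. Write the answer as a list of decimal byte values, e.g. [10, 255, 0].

[20, 26, 5, 251, 33, 182]

The 2-byte key repeats, so the effective keystream is 04 d3 04 d3 04 d3.
byte 0: 10 XOR 04 = 14
byte 1: c9 XOR d3 = 1a
byte 2: 01 XOR 04 = 05
byte 3: 28 XOR d3 = fb
byte 4: 25 XOR 04 = 21
byte 5: 65 XOR d3 = b6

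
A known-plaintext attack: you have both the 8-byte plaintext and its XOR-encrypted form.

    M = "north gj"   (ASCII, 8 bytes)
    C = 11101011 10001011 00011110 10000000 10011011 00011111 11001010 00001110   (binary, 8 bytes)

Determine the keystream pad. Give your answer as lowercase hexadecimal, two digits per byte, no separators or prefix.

85e46cf4f33fad64

Since C = M ⊕ pad, XORing both sides with M gives pad = M ⊕ C.
01101110 ^ 11101011 = 10000101
01101111 ^ 10001011 = 11100100
01110010 ^ 00011110 = 01101100
01110100 ^ 10000000 = 11110100
01101000 ^ 10011011 = 11110011
00100000 ^ 00011111 = 00111111
01100111 ^ 11001010 = 10101101
01101010 ^ 00001110 = 01100100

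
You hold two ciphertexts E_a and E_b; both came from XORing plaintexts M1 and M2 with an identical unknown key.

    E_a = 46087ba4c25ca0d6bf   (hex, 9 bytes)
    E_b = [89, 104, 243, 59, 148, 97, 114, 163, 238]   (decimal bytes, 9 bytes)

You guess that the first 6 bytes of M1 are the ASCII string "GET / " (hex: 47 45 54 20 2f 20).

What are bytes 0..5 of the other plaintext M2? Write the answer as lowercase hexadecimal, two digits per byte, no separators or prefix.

5825dcbf791d

First, E_a ⊕ E_b = (M1 ⊕ K) ⊕ (M2 ⊕ K) = M1 ⊕ M2, so the key drops out. Then M2 = (M1 ⊕ M2) ⊕ M1 over the first 6 bytes.
byte 0: (46 ^ 59) ^ 47 = 1f ^ 47 = 58
byte 1: (08 ^ 68) ^ 45 = 60 ^ 45 = 25
byte 2: (7b ^ f3) ^ 54 = 88 ^ 54 = dc
byte 3: (a4 ^ 3b) ^ 20 = 9f ^ 20 = bf
byte 4: (c2 ^ 94) ^ 2f = 56 ^ 2f = 79
byte 5: (5c ^ 61) ^ 20 = 3d ^ 20 = 1d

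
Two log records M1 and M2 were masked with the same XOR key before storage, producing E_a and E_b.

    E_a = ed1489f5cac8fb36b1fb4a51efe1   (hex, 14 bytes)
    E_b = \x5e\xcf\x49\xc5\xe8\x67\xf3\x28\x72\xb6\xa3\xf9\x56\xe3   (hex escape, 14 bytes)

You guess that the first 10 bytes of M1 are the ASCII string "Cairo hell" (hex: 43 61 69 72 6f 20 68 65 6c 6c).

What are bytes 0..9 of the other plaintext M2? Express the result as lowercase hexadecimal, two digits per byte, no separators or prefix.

f0baa9424d8f607baf21

First, E_a ⊕ E_b = (M1 ⊕ K) ⊕ (M2 ⊕ K) = M1 ⊕ M2, so the key drops out. Then M2 = (M1 ⊕ M2) ⊕ M1 over the first 10 bytes.
byte 0: (ed xor 5e) xor 43 = b3 xor 43 = f0
byte 1: (14 xor cf) xor 61 = db xor 61 = ba
byte 2: (89 xor 49) xor 69 = c0 xor 69 = a9
byte 3: (f5 xor c5) xor 72 = 30 xor 72 = 42
byte 4: (ca xor e8) xor 6f = 22 xor 6f = 4d
byte 5: (c8 xor 67) xor 20 = af xor 20 = 8f
byte 6: (fb xor f3) xor 68 = 08 xor 68 = 60
byte 7: (36 xor 28) xor 65 = 1e xor 65 = 7b
byte 8: (b1 xor 72) xor 6c = c3 xor 6c = af
byte 9: (fb xor b6) xor 6c = 4d xor 6c = 21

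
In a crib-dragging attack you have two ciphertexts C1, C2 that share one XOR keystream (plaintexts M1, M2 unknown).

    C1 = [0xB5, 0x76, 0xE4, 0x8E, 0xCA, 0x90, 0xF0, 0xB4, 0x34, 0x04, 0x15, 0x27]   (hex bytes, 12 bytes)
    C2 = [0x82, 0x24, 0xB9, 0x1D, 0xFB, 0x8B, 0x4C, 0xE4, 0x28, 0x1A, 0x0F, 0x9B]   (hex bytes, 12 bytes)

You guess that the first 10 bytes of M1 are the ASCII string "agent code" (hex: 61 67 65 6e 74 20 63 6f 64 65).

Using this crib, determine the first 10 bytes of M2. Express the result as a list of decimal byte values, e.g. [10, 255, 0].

First, C1 ⊕ C2 = (M1 ⊕ K) ⊕ (M2 ⊕ K) = M1 ⊕ M2, so the key drops out. Then M2 = (M1 ⊕ M2) ⊕ M1 over the first 10 bytes.
byte 0: (b5 ^ 82) ^ 61 = 37 ^ 61 = 56
byte 1: (76 ^ 24) ^ 67 = 52 ^ 67 = 35
byte 2: (e4 ^ b9) ^ 65 = 5d ^ 65 = 38
byte 3: (8e ^ 1d) ^ 6e = 93 ^ 6e = fd
byte 4: (ca ^ fb) ^ 74 = 31 ^ 74 = 45
byte 5: (90 ^ 8b) ^ 20 = 1b ^ 20 = 3b
byte 6: (f0 ^ 4c) ^ 63 = bc ^ 63 = df
byte 7: (b4 ^ e4) ^ 6f = 50 ^ 6f = 3f
byte 8: (34 ^ 28) ^ 64 = 1c ^ 64 = 78
byte 9: (04 ^ 1a) ^ 65 = 1e ^ 65 = 7b

[86, 53, 56, 253, 69, 59, 223, 63, 120, 123]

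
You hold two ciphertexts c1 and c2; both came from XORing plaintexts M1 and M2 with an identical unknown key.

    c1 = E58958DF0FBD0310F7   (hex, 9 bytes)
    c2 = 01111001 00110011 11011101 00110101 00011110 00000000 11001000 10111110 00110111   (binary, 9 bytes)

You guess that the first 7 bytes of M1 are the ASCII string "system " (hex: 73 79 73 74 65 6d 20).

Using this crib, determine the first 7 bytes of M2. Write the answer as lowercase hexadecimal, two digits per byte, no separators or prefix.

First, c1 ⊕ c2 = (M1 ⊕ K) ⊕ (M2 ⊕ K) = M1 ⊕ M2, so the key drops out. Then M2 = (M1 ⊕ M2) ⊕ M1 over the first 7 bytes.
byte 0: (e5 XOR 79) XOR 73 = 9c XOR 73 = ef
byte 1: (89 XOR 33) XOR 79 = ba XOR 79 = c3
byte 2: (58 XOR dd) XOR 73 = 85 XOR 73 = f6
byte 3: (df XOR 35) XOR 74 = ea XOR 74 = 9e
byte 4: (0f XOR 1e) XOR 65 = 11 XOR 65 = 74
byte 5: (bd XOR 00) XOR 6d = bd XOR 6d = d0
byte 6: (03 XOR c8) XOR 20 = cb XOR 20 = eb

efc3f69e74d0eb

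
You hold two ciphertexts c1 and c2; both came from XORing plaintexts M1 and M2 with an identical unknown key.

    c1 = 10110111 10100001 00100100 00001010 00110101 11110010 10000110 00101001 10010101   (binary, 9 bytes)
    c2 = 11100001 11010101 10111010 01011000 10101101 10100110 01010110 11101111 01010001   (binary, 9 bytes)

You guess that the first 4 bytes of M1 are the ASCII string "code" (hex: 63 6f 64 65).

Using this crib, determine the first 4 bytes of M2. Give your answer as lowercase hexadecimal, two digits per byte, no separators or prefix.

First, c1 ⊕ c2 = (M1 ⊕ K) ⊕ (M2 ⊕ K) = M1 ⊕ M2, so the key drops out. Then M2 = (M1 ⊕ M2) ⊕ M1 over the first 4 bytes.
byte 0: (b7 ^ e1) ^ 63 = 56 ^ 63 = 35
byte 1: (a1 ^ d5) ^ 6f = 74 ^ 6f = 1b
byte 2: (24 ^ ba) ^ 64 = 9e ^ 64 = fa
byte 3: (0a ^ 58) ^ 65 = 52 ^ 65 = 37

351bfa37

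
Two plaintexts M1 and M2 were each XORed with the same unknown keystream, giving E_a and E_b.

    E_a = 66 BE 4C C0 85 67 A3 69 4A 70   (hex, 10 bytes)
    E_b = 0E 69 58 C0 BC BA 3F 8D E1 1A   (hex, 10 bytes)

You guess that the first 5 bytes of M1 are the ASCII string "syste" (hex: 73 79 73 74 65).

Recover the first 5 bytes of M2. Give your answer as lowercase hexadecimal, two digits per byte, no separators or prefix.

1bae67745c

First, E_a ⊕ E_b = (M1 ⊕ K) ⊕ (M2 ⊕ K) = M1 ⊕ M2, so the key drops out. Then M2 = (M1 ⊕ M2) ⊕ M1 over the first 5 bytes.
byte 0: (66 ⊕ 0e) ⊕ 73 = 68 ⊕ 73 = 1b
byte 1: (be ⊕ 69) ⊕ 79 = d7 ⊕ 79 = ae
byte 2: (4c ⊕ 58) ⊕ 73 = 14 ⊕ 73 = 67
byte 3: (c0 ⊕ c0) ⊕ 74 = 00 ⊕ 74 = 74
byte 4: (85 ⊕ bc) ⊕ 65 = 39 ⊕ 65 = 5c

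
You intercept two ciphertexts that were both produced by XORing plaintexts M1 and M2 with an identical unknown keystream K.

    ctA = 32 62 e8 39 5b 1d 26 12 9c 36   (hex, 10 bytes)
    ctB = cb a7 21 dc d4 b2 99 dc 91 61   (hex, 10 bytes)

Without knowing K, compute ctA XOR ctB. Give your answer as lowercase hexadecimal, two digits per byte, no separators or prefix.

f9c5c9e58fafbfce0d57

ctA ⊕ ctB = (M1 ⊕ K) ⊕ (M2 ⊕ K) = M1 ⊕ M2 — the shared key cancels under XOR.
32 ^ cb = f9
62 ^ a7 = c5
e8 ^ 21 = c9
39 ^ dc = e5
5b ^ d4 = 8f
1d ^ b2 = af
26 ^ 99 = bf
12 ^ dc = ce
9c ^ 91 = 0d
36 ^ 61 = 57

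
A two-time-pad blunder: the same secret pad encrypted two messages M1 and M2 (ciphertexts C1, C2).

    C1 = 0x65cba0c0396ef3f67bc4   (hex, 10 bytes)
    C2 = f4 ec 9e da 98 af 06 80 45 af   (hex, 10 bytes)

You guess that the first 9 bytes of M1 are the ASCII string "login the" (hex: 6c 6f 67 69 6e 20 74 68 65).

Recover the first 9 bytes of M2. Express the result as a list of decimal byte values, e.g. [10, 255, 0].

[253, 72, 89, 115, 207, 225, 129, 30, 91]

First, C1 ⊕ C2 = (M1 ⊕ K) ⊕ (M2 ⊕ K) = M1 ⊕ M2, so the key drops out. Then M2 = (M1 ⊕ M2) ⊕ M1 over the first 9 bytes.
byte 0: (65 xor f4) xor 6c = 91 xor 6c = fd
byte 1: (cb xor ec) xor 6f = 27 xor 6f = 48
byte 2: (a0 xor 9e) xor 67 = 3e xor 67 = 59
byte 3: (c0 xor da) xor 69 = 1a xor 69 = 73
byte 4: (39 xor 98) xor 6e = a1 xor 6e = cf
byte 5: (6e xor af) xor 20 = c1 xor 20 = e1
byte 6: (f3 xor 06) xor 74 = f5 xor 74 = 81
byte 7: (f6 xor 80) xor 68 = 76 xor 68 = 1e
byte 8: (7b xor 45) xor 65 = 3e xor 65 = 5b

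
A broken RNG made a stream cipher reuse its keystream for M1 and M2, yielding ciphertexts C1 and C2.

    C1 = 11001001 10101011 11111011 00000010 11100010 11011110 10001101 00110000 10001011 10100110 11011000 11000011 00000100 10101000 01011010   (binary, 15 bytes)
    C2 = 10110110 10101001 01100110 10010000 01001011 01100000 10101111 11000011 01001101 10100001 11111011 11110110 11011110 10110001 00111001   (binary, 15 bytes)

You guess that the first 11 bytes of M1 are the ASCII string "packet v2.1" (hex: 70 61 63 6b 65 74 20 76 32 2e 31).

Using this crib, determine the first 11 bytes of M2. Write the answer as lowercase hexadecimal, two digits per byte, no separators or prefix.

First, C1 ⊕ C2 = (M1 ⊕ K) ⊕ (M2 ⊕ K) = M1 ⊕ M2, so the key drops out. Then M2 = (M1 ⊕ M2) ⊕ M1 over the first 11 bytes.
byte 0: (c9 ⊕ b6) ⊕ 70 = 7f ⊕ 70 = 0f
byte 1: (ab ⊕ a9) ⊕ 61 = 02 ⊕ 61 = 63
byte 2: (fb ⊕ 66) ⊕ 63 = 9d ⊕ 63 = fe
byte 3: (02 ⊕ 90) ⊕ 6b = 92 ⊕ 6b = f9
byte 4: (e2 ⊕ 4b) ⊕ 65 = a9 ⊕ 65 = cc
byte 5: (de ⊕ 60) ⊕ 74 = be ⊕ 74 = ca
byte 6: (8d ⊕ af) ⊕ 20 = 22 ⊕ 20 = 02
byte 7: (30 ⊕ c3) ⊕ 76 = f3 ⊕ 76 = 85
byte 8: (8b ⊕ 4d) ⊕ 32 = c6 ⊕ 32 = f4
byte 9: (a6 ⊕ a1) ⊕ 2e = 07 ⊕ 2e = 29
byte 10: (d8 ⊕ fb) ⊕ 31 = 23 ⊕ 31 = 12

0f63fef9ccca0285f42912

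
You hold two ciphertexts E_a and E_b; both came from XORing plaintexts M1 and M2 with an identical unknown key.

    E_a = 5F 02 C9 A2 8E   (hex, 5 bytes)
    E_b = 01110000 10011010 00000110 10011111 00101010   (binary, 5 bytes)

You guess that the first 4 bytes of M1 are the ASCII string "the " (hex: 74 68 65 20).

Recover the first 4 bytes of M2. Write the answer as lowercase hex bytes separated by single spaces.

5b f0 aa 1d

First, E_a ⊕ E_b = (M1 ⊕ K) ⊕ (M2 ⊕ K) = M1 ⊕ M2, so the key drops out. Then M2 = (M1 ⊕ M2) ⊕ M1 over the first 4 bytes.
byte 0: (5f ^ 70) ^ 74 = 2f ^ 74 = 5b
byte 1: (02 ^ 9a) ^ 68 = 98 ^ 68 = f0
byte 2: (c9 ^ 06) ^ 65 = cf ^ 65 = aa
byte 3: (a2 ^ 9f) ^ 20 = 3d ^ 20 = 1d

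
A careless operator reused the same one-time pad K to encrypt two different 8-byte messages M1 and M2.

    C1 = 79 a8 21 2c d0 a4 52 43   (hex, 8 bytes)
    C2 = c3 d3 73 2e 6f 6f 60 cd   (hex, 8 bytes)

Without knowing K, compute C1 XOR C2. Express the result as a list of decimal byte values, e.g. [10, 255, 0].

[186, 123, 82, 2, 191, 203, 50, 142]

C1 ⊕ C2 = (M1 ⊕ K) ⊕ (M2 ⊕ K) = M1 ⊕ M2 — the shared key cancels under XOR.
79 ^ c3 = ba
a8 ^ d3 = 7b
21 ^ 73 = 52
2c ^ 2e = 02
d0 ^ 6f = bf
a4 ^ 6f = cb
52 ^ 60 = 32
43 ^ cd = 8e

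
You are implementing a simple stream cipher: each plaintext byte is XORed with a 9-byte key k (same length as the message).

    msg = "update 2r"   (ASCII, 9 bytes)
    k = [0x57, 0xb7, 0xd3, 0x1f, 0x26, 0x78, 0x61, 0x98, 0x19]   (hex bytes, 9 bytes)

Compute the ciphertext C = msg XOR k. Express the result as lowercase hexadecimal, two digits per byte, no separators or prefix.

22c7b77e521d41aa6b

75 xor 57 = 22
70 xor b7 = c7
64 xor d3 = b7
61 xor 1f = 7e
74 xor 26 = 52
65 xor 78 = 1d
20 xor 61 = 41
32 xor 98 = aa
72 xor 19 = 6b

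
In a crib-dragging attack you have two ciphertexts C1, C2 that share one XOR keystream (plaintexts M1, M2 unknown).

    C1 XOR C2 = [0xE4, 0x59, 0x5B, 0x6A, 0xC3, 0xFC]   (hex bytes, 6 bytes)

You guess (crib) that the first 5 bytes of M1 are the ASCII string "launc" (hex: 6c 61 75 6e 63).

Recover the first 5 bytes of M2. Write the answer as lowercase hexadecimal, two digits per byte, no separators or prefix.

88382e04a0

Since C1 ⊕ C2 = M1 ⊕ M2, XORing with the guessed M1 bytes yields the corresponding M2 bytes: M2 = (C1 ⊕ C2) ⊕ M1.
e4 XOR 6c = 88
59 XOR 61 = 38
5b XOR 75 = 2e
6a XOR 6e = 04
c3 XOR 63 = a0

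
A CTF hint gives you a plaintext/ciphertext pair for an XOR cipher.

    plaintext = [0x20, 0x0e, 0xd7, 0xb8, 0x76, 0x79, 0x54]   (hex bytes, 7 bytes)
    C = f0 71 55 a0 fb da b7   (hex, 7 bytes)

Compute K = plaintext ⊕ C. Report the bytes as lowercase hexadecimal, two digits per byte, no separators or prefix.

d07f82188da3e3

Since C = plaintext ⊕ K, XORing both sides with plaintext gives K = plaintext ⊕ C.
 32 XOR 240 = 208
 14 XOR 113 = 127
215 XOR  85 = 130
184 XOR 160 =  24
118 XOR 251 = 141
121 XOR 218 = 163
 84 XOR 183 = 227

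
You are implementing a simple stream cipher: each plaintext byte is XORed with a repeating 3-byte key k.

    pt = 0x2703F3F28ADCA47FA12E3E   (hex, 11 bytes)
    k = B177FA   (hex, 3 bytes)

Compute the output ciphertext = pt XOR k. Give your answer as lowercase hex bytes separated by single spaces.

96 74 09 43 fd 26 15 08 5b 9f 49

The 3-byte key repeats, so the effective keystream is b1 77 fa b1 77 fa b1 77 fa b1 77.
byte 0: 27 XOR b1 = 96
byte 1: 03 XOR 77 = 74
byte 2: f3 XOR fa = 09
byte 3: f2 XOR b1 = 43
byte 4: 8a XOR 77 = fd
byte 5: dc XOR fa = 26
byte 6: a4 XOR b1 = 15
byte 7: 7f XOR 77 = 08
byte 8: a1 XOR fa = 5b
byte 9: 2e XOR b1 = 9f
byte 10: 3e XOR 77 = 49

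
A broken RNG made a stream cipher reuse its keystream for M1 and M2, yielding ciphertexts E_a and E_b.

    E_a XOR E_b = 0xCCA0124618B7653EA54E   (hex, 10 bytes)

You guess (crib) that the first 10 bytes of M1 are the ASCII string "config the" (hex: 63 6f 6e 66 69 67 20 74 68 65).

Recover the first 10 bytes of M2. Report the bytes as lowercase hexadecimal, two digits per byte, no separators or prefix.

Since E_a ⊕ E_b = M1 ⊕ M2, XORing with the guessed M1 bytes yields the corresponding M2 bytes: M2 = (E_a ⊕ E_b) ⊕ M1.
byte 0: cc XOR 63 = af
byte 1: a0 XOR 6f = cf
byte 2: 12 XOR 6e = 7c
byte 3: 46 XOR 66 = 20
byte 4: 18 XOR 69 = 71
byte 5: b7 XOR 67 = d0
byte 6: 65 XOR 20 = 45
byte 7: 3e XOR 74 = 4a
byte 8: a5 XOR 68 = cd
byte 9: 4e XOR 65 = 2b

afcf7c2071d0454acd2b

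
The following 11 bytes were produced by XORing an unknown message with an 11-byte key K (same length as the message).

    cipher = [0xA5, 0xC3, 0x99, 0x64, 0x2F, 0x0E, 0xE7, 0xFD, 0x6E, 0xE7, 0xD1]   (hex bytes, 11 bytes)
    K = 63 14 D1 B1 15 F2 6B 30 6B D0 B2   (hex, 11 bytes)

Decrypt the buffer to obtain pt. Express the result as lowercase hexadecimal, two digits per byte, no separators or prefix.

a5 xor 63 = c6
c3 xor 14 = d7
99 xor d1 = 48
64 xor b1 = d5
2f xor 15 = 3a
0e xor f2 = fc
e7 xor 6b = 8c
fd xor 30 = cd
6e xor 6b = 05
e7 xor d0 = 37
d1 xor b2 = 63

c6d748d53afc8ccd053763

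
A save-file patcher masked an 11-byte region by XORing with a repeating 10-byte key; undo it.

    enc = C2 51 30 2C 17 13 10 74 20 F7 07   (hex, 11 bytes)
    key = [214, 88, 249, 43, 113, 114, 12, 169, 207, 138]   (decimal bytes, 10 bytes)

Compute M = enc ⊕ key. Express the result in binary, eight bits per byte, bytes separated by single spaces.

00010100 00001001 11001001 00000111 01100110 01100001 00011100 11011101 11101111 01111101 11010001

The 10-byte key repeats, so the effective keystream is d6 58 f9 2b 71 72 0c a9 cf 8a d6.
byte 0: c2 xor d6 = 14
byte 1: 51 xor 58 = 09
byte 2: 30 xor f9 = c9
byte 3: 2c xor 2b = 07
byte 4: 17 xor 71 = 66
byte 5: 13 xor 72 = 61
byte 6: 10 xor 0c = 1c
byte 7: 74 xor a9 = dd
byte 8: 20 xor cf = ef
byte 9: f7 xor 8a = 7d
byte 10: 07 xor d6 = d1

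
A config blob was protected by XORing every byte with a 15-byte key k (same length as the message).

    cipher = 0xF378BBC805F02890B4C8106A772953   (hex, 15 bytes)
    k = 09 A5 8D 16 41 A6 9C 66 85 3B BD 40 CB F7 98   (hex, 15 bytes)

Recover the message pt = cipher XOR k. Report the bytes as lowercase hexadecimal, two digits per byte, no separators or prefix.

11110011 ⊕ 00001001 = 11111010
01111000 ⊕ 10100101 = 11011101
10111011 ⊕ 10001101 = 00110110
11001000 ⊕ 00010110 = 11011110
00000101 ⊕ 01000001 = 01000100
11110000 ⊕ 10100110 = 01010110
00101000 ⊕ 10011100 = 10110100
10010000 ⊕ 01100110 = 11110110
10110100 ⊕ 10000101 = 00110001
11001000 ⊕ 00111011 = 11110011
00010000 ⊕ 10111101 = 10101101
01101010 ⊕ 01000000 = 00101010
01110111 ⊕ 11001011 = 10111100
00101001 ⊕ 11110111 = 11011110
01010011 ⊕ 10011000 = 11001011

fadd36de4456b4f631f3ad2abcdecb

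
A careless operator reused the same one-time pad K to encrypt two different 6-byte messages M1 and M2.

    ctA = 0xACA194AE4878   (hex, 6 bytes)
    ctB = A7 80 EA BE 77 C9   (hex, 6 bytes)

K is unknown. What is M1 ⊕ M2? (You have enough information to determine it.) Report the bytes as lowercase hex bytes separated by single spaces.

ctA ⊕ ctB = (M1 ⊕ K) ⊕ (M2 ⊕ K) = M1 ⊕ M2 — the shared key cancels under XOR.
byte 0: ac xor a7 = 0b
byte 1: a1 xor 80 = 21
byte 2: 94 xor ea = 7e
byte 3: ae xor be = 10
byte 4: 48 xor 77 = 3f
byte 5: 78 xor c9 = b1

0b 21 7e 10 3f b1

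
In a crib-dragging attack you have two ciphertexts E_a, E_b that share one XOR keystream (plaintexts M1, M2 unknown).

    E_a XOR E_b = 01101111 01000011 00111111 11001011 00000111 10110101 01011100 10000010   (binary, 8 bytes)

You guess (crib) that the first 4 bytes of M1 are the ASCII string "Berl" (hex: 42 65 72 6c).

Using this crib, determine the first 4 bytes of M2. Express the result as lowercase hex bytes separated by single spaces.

Since E_a ⊕ E_b = M1 ⊕ M2, XORing with the guessed M1 bytes yields the corresponding M2 bytes: M2 = (E_a ⊕ E_b) ⊕ M1.
byte 0: 6f ^ 42 = 2d
byte 1: 43 ^ 65 = 26
byte 2: 3f ^ 72 = 4d
byte 3: cb ^ 6c = a7

2d 26 4d a7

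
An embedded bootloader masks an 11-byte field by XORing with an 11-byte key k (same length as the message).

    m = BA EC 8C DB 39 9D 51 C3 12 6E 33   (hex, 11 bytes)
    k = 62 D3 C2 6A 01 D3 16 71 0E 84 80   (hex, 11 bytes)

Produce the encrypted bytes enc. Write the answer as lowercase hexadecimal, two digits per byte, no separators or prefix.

ba xor 62 = d8
ec xor d3 = 3f
8c xor c2 = 4e
db xor 6a = b1
39 xor 01 = 38
9d xor d3 = 4e
51 xor 16 = 47
c3 xor 71 = b2
12 xor 0e = 1c
6e xor 84 = ea
33 xor 80 = b3

d83f4eb1384e47b21ceab3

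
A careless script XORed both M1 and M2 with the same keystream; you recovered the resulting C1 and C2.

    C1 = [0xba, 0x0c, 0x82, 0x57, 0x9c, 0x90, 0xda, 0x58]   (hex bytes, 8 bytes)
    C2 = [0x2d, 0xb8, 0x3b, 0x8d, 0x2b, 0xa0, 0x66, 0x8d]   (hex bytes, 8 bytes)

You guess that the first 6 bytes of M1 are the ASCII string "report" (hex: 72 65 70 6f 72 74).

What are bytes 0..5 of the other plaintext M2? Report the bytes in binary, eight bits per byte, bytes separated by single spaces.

11100101 11010001 11001001 10110101 11000101 01000100

First, C1 ⊕ C2 = (M1 ⊕ K) ⊕ (M2 ⊕ K) = M1 ⊕ M2, so the key drops out. Then M2 = (M1 ⊕ M2) ⊕ M1 over the first 6 bytes.
byte 0: (ba xor 2d) xor 72 = 97 xor 72 = e5
byte 1: (0c xor b8) xor 65 = b4 xor 65 = d1
byte 2: (82 xor 3b) xor 70 = b9 xor 70 = c9
byte 3: (57 xor 8d) xor 6f = da xor 6f = b5
byte 4: (9c xor 2b) xor 72 = b7 xor 72 = c5
byte 5: (90 xor a0) xor 74 = 30 xor 74 = 44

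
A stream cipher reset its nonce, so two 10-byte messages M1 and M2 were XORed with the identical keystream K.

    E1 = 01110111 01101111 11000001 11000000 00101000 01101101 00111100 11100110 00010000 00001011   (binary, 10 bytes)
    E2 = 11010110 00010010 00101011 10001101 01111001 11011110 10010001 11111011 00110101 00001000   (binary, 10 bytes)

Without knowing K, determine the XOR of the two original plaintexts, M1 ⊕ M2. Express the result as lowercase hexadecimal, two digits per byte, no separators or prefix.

E1 ⊕ E2 = (M1 ⊕ K) ⊕ (M2 ⊕ K) = M1 ⊕ M2 — the shared key cancels under XOR.
77 ^ d6 = a1
6f ^ 12 = 7d
c1 ^ 2b = ea
c0 ^ 8d = 4d
28 ^ 79 = 51
6d ^ de = b3
3c ^ 91 = ad
e6 ^ fb = 1d
10 ^ 35 = 25
0b ^ 08 = 03

a17dea4d51b3ad1d2503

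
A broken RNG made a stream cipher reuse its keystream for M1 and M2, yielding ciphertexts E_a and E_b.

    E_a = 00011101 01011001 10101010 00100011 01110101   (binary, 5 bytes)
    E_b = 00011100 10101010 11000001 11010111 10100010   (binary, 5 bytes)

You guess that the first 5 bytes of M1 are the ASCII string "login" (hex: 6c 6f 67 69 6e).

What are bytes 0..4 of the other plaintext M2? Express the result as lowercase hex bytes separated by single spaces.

6d 9c 0c 9d b9

First, E_a ⊕ E_b = (M1 ⊕ K) ⊕ (M2 ⊕ K) = M1 ⊕ M2, so the key drops out. Then M2 = (M1 ⊕ M2) ⊕ M1 over the first 5 bytes.
byte 0: (1d ⊕ 1c) ⊕ 6c = 01 ⊕ 6c = 6d
byte 1: (59 ⊕ aa) ⊕ 6f = f3 ⊕ 6f = 9c
byte 2: (aa ⊕ c1) ⊕ 67 = 6b ⊕ 67 = 0c
byte 3: (23 ⊕ d7) ⊕ 69 = f4 ⊕ 69 = 9d
byte 4: (75 ⊕ a2) ⊕ 6e = d7 ⊕ 6e = b9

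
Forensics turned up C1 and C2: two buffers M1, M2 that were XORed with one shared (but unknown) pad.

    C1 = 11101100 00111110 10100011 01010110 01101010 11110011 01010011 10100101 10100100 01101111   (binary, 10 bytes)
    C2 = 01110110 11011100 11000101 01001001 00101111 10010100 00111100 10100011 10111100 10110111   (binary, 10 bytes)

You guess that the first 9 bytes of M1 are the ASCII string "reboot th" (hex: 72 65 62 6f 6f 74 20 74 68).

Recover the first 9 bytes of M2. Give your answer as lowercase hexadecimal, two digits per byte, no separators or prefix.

First, C1 ⊕ C2 = (M1 ⊕ K) ⊕ (M2 ⊕ K) = M1 ⊕ M2, so the key drops out. Then M2 = (M1 ⊕ M2) ⊕ M1 over the first 9 bytes.
byte 0: (ec ⊕ 76) ⊕ 72 = 9a ⊕ 72 = e8
byte 1: (3e ⊕ dc) ⊕ 65 = e2 ⊕ 65 = 87
byte 2: (a3 ⊕ c5) ⊕ 62 = 66 ⊕ 62 = 04
byte 3: (56 ⊕ 49) ⊕ 6f = 1f ⊕ 6f = 70
byte 4: (6a ⊕ 2f) ⊕ 6f = 45 ⊕ 6f = 2a
byte 5: (f3 ⊕ 94) ⊕ 74 = 67 ⊕ 74 = 13
byte 6: (53 ⊕ 3c) ⊕ 20 = 6f ⊕ 20 = 4f
byte 7: (a5 ⊕ a3) ⊕ 74 = 06 ⊕ 74 = 72
byte 8: (a4 ⊕ bc) ⊕ 68 = 18 ⊕ 68 = 70

e88704702a134f7270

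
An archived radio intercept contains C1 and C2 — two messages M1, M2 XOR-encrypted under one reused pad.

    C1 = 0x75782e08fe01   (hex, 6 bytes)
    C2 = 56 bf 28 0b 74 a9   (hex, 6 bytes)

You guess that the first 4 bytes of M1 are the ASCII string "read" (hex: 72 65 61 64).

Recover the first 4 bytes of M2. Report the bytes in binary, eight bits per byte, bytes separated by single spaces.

01010001 10100010 01100111 01100111

First, C1 ⊕ C2 = (M1 ⊕ K) ⊕ (M2 ⊕ K) = M1 ⊕ M2, so the key drops out. Then M2 = (M1 ⊕ M2) ⊕ M1 over the first 4 bytes.
byte 0: (75 ⊕ 56) ⊕ 72 = 23 ⊕ 72 = 51
byte 1: (78 ⊕ bf) ⊕ 65 = c7 ⊕ 65 = a2
byte 2: (2e ⊕ 28) ⊕ 61 = 06 ⊕ 61 = 67
byte 3: (08 ⊕ 0b) ⊕ 64 = 03 ⊕ 64 = 67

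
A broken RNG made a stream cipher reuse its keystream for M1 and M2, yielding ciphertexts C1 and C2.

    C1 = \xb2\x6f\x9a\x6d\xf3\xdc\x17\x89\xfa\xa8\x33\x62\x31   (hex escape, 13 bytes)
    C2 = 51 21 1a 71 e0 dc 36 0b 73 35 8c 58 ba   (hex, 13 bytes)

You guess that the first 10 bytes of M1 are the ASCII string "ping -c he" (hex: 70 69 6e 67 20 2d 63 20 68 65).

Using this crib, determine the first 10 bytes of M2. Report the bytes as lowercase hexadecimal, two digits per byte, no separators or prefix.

First, C1 ⊕ C2 = (M1 ⊕ K) ⊕ (M2 ⊕ K) = M1 ⊕ M2, so the key drops out. Then M2 = (M1 ⊕ M2) ⊕ M1 over the first 10 bytes.
byte 0: (b2 ⊕ 51) ⊕ 70 = e3 ⊕ 70 = 93
byte 1: (6f ⊕ 21) ⊕ 69 = 4e ⊕ 69 = 27
byte 2: (9a ⊕ 1a) ⊕ 6e = 80 ⊕ 6e = ee
byte 3: (6d ⊕ 71) ⊕ 67 = 1c ⊕ 67 = 7b
byte 4: (f3 ⊕ e0) ⊕ 20 = 13 ⊕ 20 = 33
byte 5: (dc ⊕ dc) ⊕ 2d = 00 ⊕ 2d = 2d
byte 6: (17 ⊕ 36) ⊕ 63 = 21 ⊕ 63 = 42
byte 7: (89 ⊕ 0b) ⊕ 20 = 82 ⊕ 20 = a2
byte 8: (fa ⊕ 73) ⊕ 68 = 89 ⊕ 68 = e1
byte 9: (a8 ⊕ 35) ⊕ 65 = 9d ⊕ 65 = f8

9327ee7b332d42a2e1f8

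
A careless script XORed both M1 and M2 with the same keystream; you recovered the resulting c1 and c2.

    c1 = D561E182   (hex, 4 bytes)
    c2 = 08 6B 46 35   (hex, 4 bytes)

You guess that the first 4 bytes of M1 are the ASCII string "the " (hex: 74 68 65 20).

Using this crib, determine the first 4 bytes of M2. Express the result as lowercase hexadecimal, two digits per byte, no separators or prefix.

a962c297

First, c1 ⊕ c2 = (M1 ⊕ K) ⊕ (M2 ⊕ K) = M1 ⊕ M2, so the key drops out. Then M2 = (M1 ⊕ M2) ⊕ M1 over the first 4 bytes.
byte 0: (d5 ⊕ 08) ⊕ 74 = dd ⊕ 74 = a9
byte 1: (61 ⊕ 6b) ⊕ 68 = 0a ⊕ 68 = 62
byte 2: (e1 ⊕ 46) ⊕ 65 = a7 ⊕ 65 = c2
byte 3: (82 ⊕ 35) ⊕ 20 = b7 ⊕ 20 = 97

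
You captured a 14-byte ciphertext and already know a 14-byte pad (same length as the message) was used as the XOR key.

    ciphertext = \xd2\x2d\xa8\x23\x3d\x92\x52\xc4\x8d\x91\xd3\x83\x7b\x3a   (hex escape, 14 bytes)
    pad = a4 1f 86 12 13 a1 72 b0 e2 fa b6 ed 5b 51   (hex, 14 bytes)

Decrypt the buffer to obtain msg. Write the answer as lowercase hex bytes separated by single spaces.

76 32 2e 31 2e 33 20 74 6f 6b 65 6e 20 6b

XOR is its own inverse, so applying the key byte-wise gives the result directly.
d2 ^ a4 = 76
2d ^ 1f = 32
a8 ^ 86 = 2e
23 ^ 12 = 31
3d ^ 13 = 2e
92 ^ a1 = 33
52 ^ 72 = 20
c4 ^ b0 = 74
8d ^ e2 = 6f
91 ^ fa = 6b
d3 ^ b6 = 65
83 ^ ed = 6e
7b ^ 5b = 20
3a ^ 51 = 6b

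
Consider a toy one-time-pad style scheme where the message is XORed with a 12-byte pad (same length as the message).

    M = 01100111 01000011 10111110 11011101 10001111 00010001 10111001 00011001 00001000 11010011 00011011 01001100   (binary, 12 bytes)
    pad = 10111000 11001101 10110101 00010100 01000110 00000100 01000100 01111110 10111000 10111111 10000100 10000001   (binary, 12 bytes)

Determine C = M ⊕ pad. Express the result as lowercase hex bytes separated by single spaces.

XOR is its own inverse, so applying the key byte-wise gives the result directly.
67 ⊕ b8 = df
43 ⊕ cd = 8e
be ⊕ b5 = 0b
dd ⊕ 14 = c9
8f ⊕ 46 = c9
11 ⊕ 04 = 15
b9 ⊕ 44 = fd
19 ⊕ 7e = 67
08 ⊕ b8 = b0
d3 ⊕ bf = 6c
1b ⊕ 84 = 9f
4c ⊕ 81 = cd

df 8e 0b c9 c9 15 fd 67 b0 6c 9f cd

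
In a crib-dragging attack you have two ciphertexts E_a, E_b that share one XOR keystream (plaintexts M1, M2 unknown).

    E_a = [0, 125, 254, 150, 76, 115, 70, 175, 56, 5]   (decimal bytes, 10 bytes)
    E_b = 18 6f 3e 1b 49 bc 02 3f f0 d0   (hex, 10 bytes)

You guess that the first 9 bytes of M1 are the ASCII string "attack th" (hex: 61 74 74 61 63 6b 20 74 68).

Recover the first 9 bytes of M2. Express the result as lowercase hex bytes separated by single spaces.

First, E_a ⊕ E_b = (M1 ⊕ K) ⊕ (M2 ⊕ K) = M1 ⊕ M2, so the key drops out. Then M2 = (M1 ⊕ M2) ⊕ M1 over the first 9 bytes.
byte 0: (00 xor 18) xor 61 = 18 xor 61 = 79
byte 1: (7d xor 6f) xor 74 = 12 xor 74 = 66
byte 2: (fe xor 3e) xor 74 = c0 xor 74 = b4
byte 3: (96 xor 1b) xor 61 = 8d xor 61 = ec
byte 4: (4c xor 49) xor 63 = 05 xor 63 = 66
byte 5: (73 xor bc) xor 6b = cf xor 6b = a4
byte 6: (46 xor 02) xor 20 = 44 xor 20 = 64
byte 7: (af xor 3f) xor 74 = 90 xor 74 = e4
byte 8: (38 xor f0) xor 68 = c8 xor 68 = a0

79 66 b4 ec 66 a4 64 e4 a0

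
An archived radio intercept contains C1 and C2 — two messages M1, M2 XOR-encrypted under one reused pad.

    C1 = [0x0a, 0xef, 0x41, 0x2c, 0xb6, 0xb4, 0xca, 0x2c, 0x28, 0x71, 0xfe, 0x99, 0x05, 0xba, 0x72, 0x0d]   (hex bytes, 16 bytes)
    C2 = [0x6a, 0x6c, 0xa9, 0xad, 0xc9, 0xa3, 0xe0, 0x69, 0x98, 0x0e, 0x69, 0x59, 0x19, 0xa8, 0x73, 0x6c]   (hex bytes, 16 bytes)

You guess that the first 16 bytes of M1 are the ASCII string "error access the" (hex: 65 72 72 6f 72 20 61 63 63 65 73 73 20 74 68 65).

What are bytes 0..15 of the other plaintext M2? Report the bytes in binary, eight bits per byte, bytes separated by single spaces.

First, C1 ⊕ C2 = (M1 ⊕ K) ⊕ (M2 ⊕ K) = M1 ⊕ M2, so the key drops out. Then M2 = (M1 ⊕ M2) ⊕ M1 over the first 16 bytes.
byte 0: (0a XOR 6a) XOR 65 = 60 XOR 65 = 05
byte 1: (ef XOR 6c) XOR 72 = 83 XOR 72 = f1
byte 2: (41 XOR a9) XOR 72 = e8 XOR 72 = 9a
byte 3: (2c XOR ad) XOR 6f = 81 XOR 6f = ee
byte 4: (b6 XOR c9) XOR 72 = 7f XOR 72 = 0d
byte 5: (b4 XOR a3) XOR 20 = 17 XOR 20 = 37
byte 6: (ca XOR e0) XOR 61 = 2a XOR 61 = 4b
byte 7: (2c XOR 69) XOR 63 = 45 XOR 63 = 26
byte 8: (28 XOR 98) XOR 63 = b0 XOR 63 = d3
byte 9: (71 XOR 0e) XOR 65 = 7f XOR 65 = 1a
byte 10: (fe XOR 69) XOR 73 = 97 XOR 73 = e4
byte 11: (99 XOR 59) XOR 73 = c0 XOR 73 = b3
byte 12: (05 XOR 19) XOR 20 = 1c XOR 20 = 3c
byte 13: (ba XOR a8) XOR 74 = 12 XOR 74 = 66
byte 14: (72 XOR 73) XOR 68 = 01 XOR 68 = 69
byte 15: (0d XOR 6c) XOR 65 = 61 XOR 65 = 04

00000101 11110001 10011010 11101110 00001101 00110111 01001011 00100110 11010011 00011010 11100100 10110011 00111100 01100110 01101001 00000100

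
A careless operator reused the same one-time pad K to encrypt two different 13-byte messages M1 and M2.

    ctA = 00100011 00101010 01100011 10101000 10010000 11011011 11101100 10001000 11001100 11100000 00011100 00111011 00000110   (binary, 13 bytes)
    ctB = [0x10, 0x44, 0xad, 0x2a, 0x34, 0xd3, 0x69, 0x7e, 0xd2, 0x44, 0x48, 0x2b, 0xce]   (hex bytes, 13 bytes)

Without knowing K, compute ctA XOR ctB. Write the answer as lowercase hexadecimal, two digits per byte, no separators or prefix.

336ece82a40885f61ea45410c8

ctA ⊕ ctB = (M1 ⊕ K) ⊕ (M2 ⊕ K) = M1 ⊕ M2 — the shared key cancels under XOR.
byte 0: 23 ⊕ 10 = 33
byte 1: 2a ⊕ 44 = 6e
byte 2: 63 ⊕ ad = ce
byte 3: a8 ⊕ 2a = 82
byte 4: 90 ⊕ 34 = a4
byte 5: db ⊕ d3 = 08
byte 6: ec ⊕ 69 = 85
byte 7: 88 ⊕ 7e = f6
byte 8: cc ⊕ d2 = 1e
byte 9: e0 ⊕ 44 = a4
byte 10: 1c ⊕ 48 = 54
byte 11: 3b ⊕ 2b = 10
byte 12: 06 ⊕ ce = c8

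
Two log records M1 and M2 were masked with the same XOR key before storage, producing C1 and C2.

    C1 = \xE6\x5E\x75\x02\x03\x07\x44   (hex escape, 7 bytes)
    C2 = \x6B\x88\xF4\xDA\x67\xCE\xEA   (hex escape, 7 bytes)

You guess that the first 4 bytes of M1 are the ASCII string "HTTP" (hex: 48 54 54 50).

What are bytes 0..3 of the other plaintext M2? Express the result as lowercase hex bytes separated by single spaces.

First, C1 ⊕ C2 = (M1 ⊕ K) ⊕ (M2 ⊕ K) = M1 ⊕ M2, so the key drops out. Then M2 = (M1 ⊕ M2) ⊕ M1 over the first 4 bytes.
byte 0: (e6 ^ 6b) ^ 48 = 8d ^ 48 = c5
byte 1: (5e ^ 88) ^ 54 = d6 ^ 54 = 82
byte 2: (75 ^ f4) ^ 54 = 81 ^ 54 = d5
byte 3: (02 ^ da) ^ 50 = d8 ^ 50 = 88

c5 82 d5 88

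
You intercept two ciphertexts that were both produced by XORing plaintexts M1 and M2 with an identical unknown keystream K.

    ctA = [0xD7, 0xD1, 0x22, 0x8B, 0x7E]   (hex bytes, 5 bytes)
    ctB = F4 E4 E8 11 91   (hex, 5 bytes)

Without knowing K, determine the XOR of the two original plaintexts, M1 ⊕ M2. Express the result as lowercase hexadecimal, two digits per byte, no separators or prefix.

ctA ⊕ ctB = (M1 ⊕ K) ⊕ (M2 ⊕ K) = M1 ⊕ M2 — the shared key cancels under XOR.
byte 0: 11010111 xor 11110100 = 00100011
byte 1: 11010001 xor 11100100 = 00110101
byte 2: 00100010 xor 11101000 = 11001010
byte 3: 10001011 xor 00010001 = 10011010
byte 4: 01111110 xor 10010001 = 11101111

2335ca9aef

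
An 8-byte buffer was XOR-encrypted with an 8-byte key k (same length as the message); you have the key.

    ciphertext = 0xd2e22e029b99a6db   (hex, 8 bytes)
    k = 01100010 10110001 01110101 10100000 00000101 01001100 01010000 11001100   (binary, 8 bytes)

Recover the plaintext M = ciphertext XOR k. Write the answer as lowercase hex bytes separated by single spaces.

b0 53 5b a2 9e d5 f6 17

d2 xor 62 = b0
e2 xor b1 = 53
2e xor 75 = 5b
02 xor a0 = a2
9b xor 05 = 9e
99 xor 4c = d5
a6 xor 50 = f6
db xor cc = 17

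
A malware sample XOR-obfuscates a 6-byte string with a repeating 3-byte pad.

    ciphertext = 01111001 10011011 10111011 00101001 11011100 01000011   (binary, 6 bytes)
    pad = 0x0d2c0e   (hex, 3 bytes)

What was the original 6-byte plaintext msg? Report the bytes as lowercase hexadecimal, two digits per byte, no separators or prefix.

74b7b524f04d

The 3-byte key repeats, so the effective keystream is 0d 2c 0e 0d 2c 0e.
byte 0: 121 ^  13 = 116
byte 1: 155 ^  44 = 183
byte 2: 187 ^  14 = 181
byte 3:  41 ^  13 =  36
byte 4: 220 ^  44 = 240
byte 5:  67 ^  14 =  77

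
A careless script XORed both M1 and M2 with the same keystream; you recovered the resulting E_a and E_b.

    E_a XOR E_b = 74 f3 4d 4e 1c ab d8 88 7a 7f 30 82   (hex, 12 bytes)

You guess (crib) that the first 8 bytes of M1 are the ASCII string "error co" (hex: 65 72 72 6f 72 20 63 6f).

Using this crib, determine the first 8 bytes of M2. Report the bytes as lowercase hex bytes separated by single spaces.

11 81 3f 21 6e 8b bb e7

Since E_a ⊕ E_b = M1 ⊕ M2, XORing with the guessed M1 bytes yields the corresponding M2 bytes: M2 = (E_a ⊕ E_b) ⊕ M1.
byte 0: 74 ^ 65 = 11
byte 1: f3 ^ 72 = 81
byte 2: 4d ^ 72 = 3f
byte 3: 4e ^ 6f = 21
byte 4: 1c ^ 72 = 6e
byte 5: ab ^ 20 = 8b
byte 6: d8 ^ 63 = bb
byte 7: 88 ^ 6f = e7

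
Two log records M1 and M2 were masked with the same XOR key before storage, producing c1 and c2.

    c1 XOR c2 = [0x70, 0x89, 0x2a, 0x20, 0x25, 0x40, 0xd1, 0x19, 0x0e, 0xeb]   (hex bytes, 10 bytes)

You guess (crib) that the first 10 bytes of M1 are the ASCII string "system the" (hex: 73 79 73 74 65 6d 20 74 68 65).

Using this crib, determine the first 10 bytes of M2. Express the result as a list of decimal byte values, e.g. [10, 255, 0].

[3, 240, 89, 84, 64, 45, 241, 109, 102, 142]

Since c1 ⊕ c2 = M1 ⊕ M2, XORing with the guessed M1 bytes yields the corresponding M2 bytes: M2 = (c1 ⊕ c2) ⊕ M1.
01110000 ⊕ 01110011 = 00000011
10001001 ⊕ 01111001 = 11110000
00101010 ⊕ 01110011 = 01011001
00100000 ⊕ 01110100 = 01010100
00100101 ⊕ 01100101 = 01000000
01000000 ⊕ 01101101 = 00101101
11010001 ⊕ 00100000 = 11110001
00011001 ⊕ 01110100 = 01101101
00001110 ⊕ 01101000 = 01100110
11101011 ⊕ 01100101 = 10001110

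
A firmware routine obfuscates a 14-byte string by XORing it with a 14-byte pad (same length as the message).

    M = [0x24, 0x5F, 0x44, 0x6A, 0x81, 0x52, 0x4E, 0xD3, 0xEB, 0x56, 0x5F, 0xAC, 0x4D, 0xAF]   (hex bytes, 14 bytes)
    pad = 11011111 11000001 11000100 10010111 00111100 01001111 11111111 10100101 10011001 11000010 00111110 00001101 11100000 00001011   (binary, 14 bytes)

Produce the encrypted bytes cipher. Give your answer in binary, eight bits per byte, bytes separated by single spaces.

XOR is its own inverse, so applying the key byte-wise gives the result directly.
24 xor df = fb
5f xor c1 = 9e
44 xor c4 = 80
6a xor 97 = fd
81 xor 3c = bd
52 xor 4f = 1d
4e xor ff = b1
d3 xor a5 = 76
eb xor 99 = 72
56 xor c2 = 94
5f xor 3e = 61
ac xor 0d = a1
4d xor e0 = ad
af xor 0b = a4

11111011 10011110 10000000 11111101 10111101 00011101 10110001 01110110 01110010 10010100 01100001 10100001 10101101 10100100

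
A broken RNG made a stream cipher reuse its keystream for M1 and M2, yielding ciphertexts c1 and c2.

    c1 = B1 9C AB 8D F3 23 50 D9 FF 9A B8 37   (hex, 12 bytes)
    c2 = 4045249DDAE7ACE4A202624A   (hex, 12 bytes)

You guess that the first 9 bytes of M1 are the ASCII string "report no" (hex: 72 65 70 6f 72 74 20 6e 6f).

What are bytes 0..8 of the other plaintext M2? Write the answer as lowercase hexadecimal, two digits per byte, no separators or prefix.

83bcff7f5bb0dc5332

First, c1 ⊕ c2 = (M1 ⊕ K) ⊕ (M2 ⊕ K) = M1 ⊕ M2, so the key drops out. Then M2 = (M1 ⊕ M2) ⊕ M1 over the first 9 bytes.
byte 0: (b1 ⊕ 40) ⊕ 72 = f1 ⊕ 72 = 83
byte 1: (9c ⊕ 45) ⊕ 65 = d9 ⊕ 65 = bc
byte 2: (ab ⊕ 24) ⊕ 70 = 8f ⊕ 70 = ff
byte 3: (8d ⊕ 9d) ⊕ 6f = 10 ⊕ 6f = 7f
byte 4: (f3 ⊕ da) ⊕ 72 = 29 ⊕ 72 = 5b
byte 5: (23 ⊕ e7) ⊕ 74 = c4 ⊕ 74 = b0
byte 6: (50 ⊕ ac) ⊕ 20 = fc ⊕ 20 = dc
byte 7: (d9 ⊕ e4) ⊕ 6e = 3d ⊕ 6e = 53
byte 8: (ff ⊕ a2) ⊕ 6f = 5d ⊕ 6f = 32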